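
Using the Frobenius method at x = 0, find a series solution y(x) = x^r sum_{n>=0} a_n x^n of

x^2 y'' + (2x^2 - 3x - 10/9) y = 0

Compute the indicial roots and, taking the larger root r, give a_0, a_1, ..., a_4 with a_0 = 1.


Write in Frobenius form y'' + (p(x)/x) y' + (q(x)/x^2) y = 0:
  p(x) = 0,  q(x) = 2x^2 - 3x - 10/9.
Indicial equation: r(r-1) + (0) r + (-10/9) = 0 -> roots r_1 = 5/3, r_2 = -2/3.
Take r = r_1 = 5/3. Let y(x) = x^r sum_{n>=0} a_n x^n with a_0 = 1.
Substitute y = x^r sum a_n x^n and match x^{r+n}. The recurrence is
  D(n) a_n - 3 a_{n-1} + 2 a_{n-2} = 0,  where D(n) = (r+n)(r+n-1) + (0)(r+n) + (-10/9).
  a_n = [3 a_{n-1} - 2 a_{n-2}] / D(n).
Since the indicial polynomial factors as (r - r_1)(r - r_2), D(n) = (r_1 + n - r_1)(r_1 + n - r_2) = n(n + 7/3).
Evaluating step by step (a_0 = 1):
  n = 1: D(1) = 1(1 + 7/3) = 10/3; numerator = 3(1) = 3; a_1 = (3)/(10/3) = 9/10
  n = 2: D(2) = 2(2 + 7/3) = 26/3; numerator = 3(9/10) - 2(1) = 7/10; a_2 = (7/10)/(26/3) = 21/260
  n = 3: D(3) = 3(3 + 7/3) = 16; numerator = 3(21/260) - 2(9/10) = -81/52; a_3 = (-81/52)/(16) = -81/832
  n = 4: D(4) = 4(4 + 7/3) = 76/3; numerator = 3(-81/832) - 2(21/260) = -1887/4160; a_4 = (-1887/4160)/(76/3) = -5661/316160

r = 5/3; a_0 = 1; a_1 = 9/10; a_2 = 21/260; a_3 = -81/832; a_4 = -5661/316160


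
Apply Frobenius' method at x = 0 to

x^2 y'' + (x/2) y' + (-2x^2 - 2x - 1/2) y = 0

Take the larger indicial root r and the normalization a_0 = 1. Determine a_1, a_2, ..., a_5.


Write in Frobenius form y'' + (p(x)/x) y' + (q(x)/x^2) y = 0:
  p(x) = 1/2,  q(x) = -2x^2 - 2x - 1/2.
Indicial equation: r(r-1) + (1/2) r + (-1/2) = 0 -> roots r_1 = 1, r_2 = -1/2.
Take r = r_1 = 1. Let y(x) = x^r sum_{n>=0} a_n x^n with a_0 = 1.
Substitute y = x^r sum a_n x^n and match x^{r+n}. The recurrence is
  D(n) a_n - 2 a_{n-1} - 2 a_{n-2} = 0,  where D(n) = (r+n)(r+n-1) + (1/2)(r+n) + (-1/2).
  a_n = [2 a_{n-1} + 2 a_{n-2}] / D(n).
Since the indicial polynomial factors as (r - r_1)(r - r_2), D(n) = (r_1 + n - r_1)(r_1 + n - r_2) = n(n + 3/2).
Evaluating step by step (a_0 = 1):
  n = 1: D(1) = 1(1 + 3/2) = 5/2; numerator = 2(1) = 2; a_1 = (2)/(5/2) = 4/5
  n = 2: D(2) = 2(2 + 3/2) = 7; numerator = 2(4/5) + 2(1) = 18/5; a_2 = (18/5)/(7) = 18/35
  n = 3: D(3) = 3(3 + 3/2) = 27/2; numerator = 2(18/35) + 2(4/5) = 92/35; a_3 = (92/35)/(27/2) = 184/945
  n = 4: D(4) = 4(4 + 3/2) = 22; numerator = 2(184/945) + 2(18/35) = 268/189; a_4 = (268/189)/(22) = 134/2079
  n = 5: D(5) = 5(5 + 3/2) = 65/2; numerator = 2(134/2079) + 2(184/945) = 1796/3465; a_5 = (1796/3465)/(65/2) = 3592/225225

r = 1; a_0 = 1; a_1 = 4/5; a_2 = 18/35; a_3 = 184/945; a_4 = 134/2079; a_5 = 3592/225225


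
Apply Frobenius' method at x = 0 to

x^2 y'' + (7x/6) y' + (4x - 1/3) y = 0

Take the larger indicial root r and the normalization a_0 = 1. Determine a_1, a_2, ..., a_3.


Write in Frobenius form y'' + (p(x)/x) y' + (q(x)/x^2) y = 0:
  p(x) = 7/6,  q(x) = 4x - 1/3.
Indicial equation: r(r-1) + (7/6) r + (-1/3) = 0 -> roots r_1 = 1/2, r_2 = -2/3.
Take r = r_1 = 1/2. Let y(x) = x^r sum_{n>=0} a_n x^n with a_0 = 1.
Substitute y = x^r sum a_n x^n and match x^{r+n}. The recurrence is
  D(n) a_n + 4 a_{n-1} = 0,  where D(n) = (r+n)(r+n-1) + (7/6)(r+n) + (-1/3).
  a_n = -4 / D(n) * a_{n-1}.
Since the indicial polynomial factors as (r - r_1)(r - r_2), D(n) = (r_1 + n - r_1)(r_1 + n - r_2) = n(n + 7/6).
Evaluating step by step (a_0 = 1):
  n = 1: D(1) = 1(1 + 7/6) = 13/6; numerator = -4(1) = -4; a_1 = (-4)/(13/6) = -24/13
  n = 2: D(2) = 2(2 + 7/6) = 19/3; numerator = -4(-24/13) = 96/13; a_2 = (96/13)/(19/3) = 288/247
  n = 3: D(3) = 3(3 + 7/6) = 25/2; numerator = -4(288/247) = -1152/247; a_3 = (-1152/247)/(25/2) = -2304/6175

r = 1/2; a_0 = 1; a_1 = -24/13; a_2 = 288/247; a_3 = -2304/6175


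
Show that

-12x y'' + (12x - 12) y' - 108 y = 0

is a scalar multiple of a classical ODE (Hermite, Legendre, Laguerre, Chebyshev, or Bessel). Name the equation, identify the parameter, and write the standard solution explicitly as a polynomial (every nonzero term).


All three coefficients share the factor -12; dividing through by -12 gives  x y'' + (1 - x) y' + 9 y = 0.
This matches the Laguerre equation x y'' + (1 - x) y' + n y = 0 with n = 9; the polynomial solution is L_9(x).
With y = sum_k a_k x^k, matching x^k gives (k+1)k a_{k+1} + (k+1) a_{k+1} - k a_k + n a_k = 0, i.e. (k+1)^2 a_{k+1} = (k - n) a_k = (k - 9) a_k. The right side vanishes at k = 9, so the series terminates at degree 9.
Standard normalization L_n(0) = 1 gives a_0 = 1. Work upward with a_{k+1} = (k - 9) a_k / (k+1)^2:
  a_1 = (0 - 9)(1) / 1^2 = -9/1 = -9
  a_2 = (1 - 9)(-9) / 2^2 = 72/4 = 18
  a_3 = (2 - 9)(18) / 3^2 = -126/9 = -14
  a_4 = (3 - 9)(-14) / 4^2 = 84/16 = 21/4
  a_5 = (4 - 9)(21/4) / 5^2 = (-105/4)/25 = -21/20
  a_6 = (5 - 9)(-21/20) / 6^2 = (21/5)/36 = 7/60
  a_7 = (6 - 9)(7/60) / 7^2 = (-7/20)/49 = -1/140
  a_8 = (7 - 9)(-1/140) / 8^2 = (1/70)/64 = 1/4480
  a_9 = (8 - 9)(1/4480) / 9^2 = (-1/4480)/81 = -1/362880
Hence L_9(x) = -x^9/362880 + x^8/4480 - x^7/140 + 7 x^6/60 - 21 x^5/20 + 21 x^4/4 - 14 x^3 + 18 x^2 - 9 x + 1.

L_9(x); series = -x^9/362880 + x^8/4480 - x^7/140 + 7 x^6/60 - 21 x^5/20 + 21 x^4/4 - 14 x^3 + 18 x^2 - 9 x + 1


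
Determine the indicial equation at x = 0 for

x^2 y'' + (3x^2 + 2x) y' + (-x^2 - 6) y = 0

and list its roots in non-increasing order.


Divide by x^2 to reach normal form y'' + P_1(x) y' + P_2(x) y = 0 with P_1(x) = 3 + 2/x and P_2(x) = -1 - 6/x^2.
x = 0 is a singular point because the y'-coefficient 3 + 2/x has a pole at x = 0 and the y-coefficient -1 - 6/x^2 has a pole at x = 0.
It is a regular singular point because x P_1(x) = p(x) = 3x + 2 and x^2 P_2(x) = q(x) = -x^2 - 6 are polynomials, hence analytic at x = 0.
p(0) = 2,  q(0) = -6.
Indicial equation: r(r-1) + p(0) r + q(0) = 0, i.e. r^2 + (p(0) - 1) r + q(0) = 0, i.e. r^2 + 1 r - 6 = 0.
Discriminant: (1)^2 - 4(-6) = 25, so r = (-1 ± 5)/2.
Solving: r_1 = 2, r_2 = -3.

indicial: r^2 + 1 r - 6 = 0; roots r_1 = 2, r_2 = -3


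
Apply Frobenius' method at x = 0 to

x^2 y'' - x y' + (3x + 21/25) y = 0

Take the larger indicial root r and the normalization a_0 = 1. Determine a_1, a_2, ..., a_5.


Write in Frobenius form y'' + (p(x)/x) y' + (q(x)/x^2) y = 0:
  p(x) = -1,  q(x) = 3x + 21/25.
Indicial equation: r(r-1) + (-1) r + (21/25) = 0 -> roots r_1 = 7/5, r_2 = 3/5.
Take r = r_1 = 7/5. Let y(x) = x^r sum_{n>=0} a_n x^n with a_0 = 1.
Substitute y = x^r sum a_n x^n and match x^{r+n}. The recurrence is
  D(n) a_n + 3 a_{n-1} = 0,  where D(n) = (r+n)(r+n-1) + (-1)(r+n) + (21/25).
  a_n = -3 / D(n) * a_{n-1}.
Since the indicial polynomial factors as (r - r_1)(r - r_2), D(n) = (r_1 + n - r_1)(r_1 + n - r_2) = n(n + 4/5).
Evaluating step by step (a_0 = 1):
  n = 1: D(1) = 1(1 + 4/5) = 9/5; numerator = -3(1) = -3; a_1 = (-3)/(9/5) = -5/3
  n = 2: D(2) = 2(2 + 4/5) = 28/5; numerator = -3(-5/3) = 5; a_2 = (5)/(28/5) = 25/28
  n = 3: D(3) = 3(3 + 4/5) = 57/5; numerator = -3(25/28) = -75/28; a_3 = (-75/28)/(57/5) = -125/532
  n = 4: D(4) = 4(4 + 4/5) = 96/5; numerator = -3(-125/532) = 375/532; a_4 = (375/532)/(96/5) = 625/17024
  n = 5: D(5) = 5(5 + 4/5) = 29; numerator = -3(625/17024) = -1875/17024; a_5 = (-1875/17024)/(29) = -1875/493696

r = 7/5; a_0 = 1; a_1 = -5/3; a_2 = 25/28; a_3 = -125/532; a_4 = 625/17024; a_5 = -1875/493696


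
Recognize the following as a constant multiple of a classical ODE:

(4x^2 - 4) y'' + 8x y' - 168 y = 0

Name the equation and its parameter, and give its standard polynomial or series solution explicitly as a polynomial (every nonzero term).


All three coefficients share the factor -4; dividing through by -4 gives  (1 - x^2) y'' - 2x y' + 42 y = 0.
This matches the Legendre equation (1 - x^2) y'' - 2x y' + n(n+1) y = 0 (note the -2x y' term) with n(n+1) = 42, so n = 6; the polynomial solution is P_6(x).
With y = sum_k a_k x^k, matching x^k gives (k+2)(k+1) a_{k+2} = [k(k+1) - n(n+1)] a_k = (k - 6)(k + 7) a_k. The right side vanishes at k = 6, so the series with the parity of 6 terminates at degree 6.
Standard normalization (P_n(1) = 1): leading coefficient (2n)!/(2^n (n!)^2) = 479001600/(64*518400) = 231/16, so a_6 = 231/16. Work downward with a_k = (k+1)(k+2) a_{k+2} / ((k - 6)(k + 7)):
  a_4 = (5)(6)(231/16) / ((4 - 6)(4 + 7)) = (3465/8)/(-22) = -315/16
  a_2 = (3)(4)(-315/16) / ((2 - 6)(2 + 7)) = (-945/4)/(-36) = 105/16
  a_0 = (1)(2)(105/16) / ((0 - 6)(0 + 7)) = (105/8)/(-42) = -5/16
Hence P_6(x) = 231 x^6/16 - 315 x^4/16 + 105 x^2/16 - 5/16.

P_6(x); series = 231 x^6/16 - 315 x^4/16 + 105 x^2/16 - 5/16


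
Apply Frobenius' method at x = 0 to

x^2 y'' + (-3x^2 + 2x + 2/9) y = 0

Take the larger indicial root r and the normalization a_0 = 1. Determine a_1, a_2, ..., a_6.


Write in Frobenius form y'' + (p(x)/x) y' + (q(x)/x^2) y = 0:
  p(x) = 0,  q(x) = -3x^2 + 2x + 2/9.
Indicial equation: r(r-1) + (0) r + (2/9) = 0 -> roots r_1 = 2/3, r_2 = 1/3.
Take r = r_1 = 2/3. Let y(x) = x^r sum_{n>=0} a_n x^n with a_0 = 1.
Substitute y = x^r sum a_n x^n and match x^{r+n}. The recurrence is
  D(n) a_n + 2 a_{n-1} - 3 a_{n-2} = 0,  where D(n) = (r+n)(r+n-1) + (0)(r+n) + (2/9).
  a_n = [-2 a_{n-1} + 3 a_{n-2}] / D(n).
Since the indicial polynomial factors as (r - r_1)(r - r_2), D(n) = (r_1 + n - r_1)(r_1 + n - r_2) = n(n + 1/3).
Evaluating step by step (a_0 = 1):
  n = 1: D(1) = 1(1 + 1/3) = 4/3; numerator = -2(1) = -2; a_1 = (-2)/(4/3) = -3/2
  n = 2: D(2) = 2(2 + 1/3) = 14/3; numerator = -2(-3/2) + 3(1) = 6; a_2 = (6)/(14/3) = 9/7
  n = 3: D(3) = 3(3 + 1/3) = 10; numerator = -2(9/7) + 3(-3/2) = -99/14; a_3 = (-99/14)/(10) = -99/140
  n = 4: D(4) = 4(4 + 1/3) = 52/3; numerator = -2(-99/140) + 3(9/7) = 369/70; a_4 = (369/70)/(52/3) = 1107/3640
  n = 5: D(5) = 5(5 + 1/3) = 80/3; numerator = -2(1107/3640) + 3(-99/140) = -1242/455; a_5 = (-1242/455)/(80/3) = -1863/18200
  n = 6: D(6) = 6(6 + 1/3) = 38; numerator = -2(-1863/18200) + 3(1107/3640) = 20331/18200; a_6 = (20331/18200)/(38) = 20331/691600

r = 2/3; a_0 = 1; a_1 = -3/2; a_2 = 9/7; a_3 = -99/140; a_4 = 1107/3640; a_5 = -1863/18200; a_6 = 20331/691600


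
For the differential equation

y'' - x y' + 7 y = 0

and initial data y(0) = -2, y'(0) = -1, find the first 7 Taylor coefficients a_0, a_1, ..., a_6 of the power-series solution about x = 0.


Ansatz: y(x) = sum_{n>=0} a_n x^n, so y'(x) = sum_{n>=1} n a_n x^(n-1) and y''(x) = sum_{n>=2} n(n-1) a_n x^(n-2).
Substitute into P(x) y'' + Q(x) y' + R(x) y = 0 with P(x) = 1, Q(x) = -x, R(x) = 7, and match powers of x.
Initial conditions: a_0 = -2, a_1 = -1.
Setting the coefficient of each power of x to zero and solving order by order (substituting the coefficients already found):
  x^0: 2 a_2 + 7 a_0 = 0  ->  2 a_2 = -7 a_0 = 14  ->  a_2 = 7
  x^1: 6 a_3 + 6 a_1 = 0  ->  6 a_3 = -6 a_1 = 6  ->  a_3 = 1
  x^2: 12 a_4 + 5 a_2 = 0  ->  12 a_4 = -5 a_2 = -35  ->  a_4 = -35/12
  x^3: 20 a_5 + 4 a_3 = 0  ->  20 a_5 = -4 a_3 = -4  ->  a_5 = -1/5
  x^4: 30 a_6 + 3 a_4 = 0  ->  30 a_6 = -3 a_4 = 35/4  ->  a_6 = 7/24
Truncated series: y(x) = -2 - x + 7 x^2 + x^3 - (35/12) x^4 - (1/5) x^5 + (7/24) x^6 + O(x^7).

a_0 = -2; a_1 = -1; a_2 = 7; a_3 = 1; a_4 = -35/12; a_5 = -1/5; a_6 = 7/24


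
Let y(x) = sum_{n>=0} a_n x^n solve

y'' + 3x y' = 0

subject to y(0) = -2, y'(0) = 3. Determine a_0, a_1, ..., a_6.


Ansatz: y(x) = sum_{n>=0} a_n x^n, so y'(x) = sum_{n>=1} n a_n x^(n-1) and y''(x) = sum_{n>=2} n(n-1) a_n x^(n-2).
Substitute into P(x) y'' + Q(x) y' + R(x) y = 0 with P(x) = 1, Q(x) = 3x, R(x) = 0, and match powers of x.
Initial conditions: a_0 = -2, a_1 = 3.
Setting the coefficient of each power of x to zero and solving order by order (substituting the coefficients already found):
  x^0: 2 a_2 = 0  ->  a_2 = 0
  x^1: 6 a_3 + 3 a_1 = 0  ->  6 a_3 = -3 a_1 = -9  ->  a_3 = -3/2
  x^2: 12 a_4 + 6 a_2 = 0  ->  12 a_4 = -6 a_2 = 0  ->  a_4 = 0
  x^3: 20 a_5 + 9 a_3 = 0  ->  20 a_5 = -9 a_3 = 27/2  ->  a_5 = 27/40
  x^4: 30 a_6 + 12 a_4 = 0  ->  30 a_6 = -12 a_4 = 0  ->  a_6 = 0
Truncated series: y(x) = -2 + 3 x - (3/2) x^3 + (27/40) x^5 + O(x^7).

a_0 = -2; a_1 = 3; a_2 = 0; a_3 = -3/2; a_4 = 0; a_5 = 27/40; a_6 = 0


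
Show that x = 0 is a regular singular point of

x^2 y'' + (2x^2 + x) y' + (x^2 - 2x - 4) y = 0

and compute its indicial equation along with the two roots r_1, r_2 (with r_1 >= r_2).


Divide by x^2 to reach normal form y'' + P_1(x) y' + P_2(x) y = 0 with P_1(x) = 2 + 1/x and P_2(x) = 1 - 2/x - 4/x^2.
x = 0 is a singular point because the y'-coefficient 2 + 1/x has a pole at x = 0 and the y-coefficient 1 - 2/x - 4/x^2 has a pole at x = 0.
It is a regular singular point because x P_1(x) = p(x) = 2x + 1 and x^2 P_2(x) = q(x) = x^2 - 2x - 4 are polynomials, hence analytic at x = 0.
p(0) = 1,  q(0) = -4.
Indicial equation: r(r-1) + p(0) r + q(0) = 0, i.e. r^2 + (p(0) - 1) r + q(0) = 0, i.e. r^2 - 4 = 0.
Discriminant: (0)^2 - 4(-4) = 16, so r = (0 ± 4)/2.
Solving: r_1 = 2, r_2 = -2.

indicial: r^2 - 4 = 0; roots r_1 = 2, r_2 = -2


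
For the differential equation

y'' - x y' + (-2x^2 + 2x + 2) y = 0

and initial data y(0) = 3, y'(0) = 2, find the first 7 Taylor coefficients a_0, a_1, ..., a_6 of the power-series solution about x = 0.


Ansatz: y(x) = sum_{n>=0} a_n x^n, so y'(x) = sum_{n>=1} n a_n x^(n-1) and y''(x) = sum_{n>=2} n(n-1) a_n x^(n-2).
Substitute into P(x) y'' + Q(x) y' + R(x) y = 0 with P(x) = 1, Q(x) = -x, R(x) = -2x^2 + 2x + 2, and match powers of x.
Initial conditions: a_0 = 3, a_1 = 2.
Setting the coefficient of each power of x to zero and solving order by order (substituting the coefficients already found):
  x^0: 2 a_2 + 2 a_0 = 0  ->  2 a_2 = -2 a_0 = -6  ->  a_2 = -3
  x^1: 6 a_3 + a_1 + 2 a_0 = 0  ->  6 a_3 = -a_1 - 2 a_0 = -8  ->  a_3 = -4/3
  x^2: 12 a_4 + 2 a_1 - 2 a_0 = 0  ->  12 a_4 = -2 a_1 + 2 a_0 = 2  ->  a_4 = 1/6
  x^3: 20 a_5 - a_3 + 2 a_2 - 2 a_1 = 0  ->  20 a_5 = a_3 - 2 a_2 + 2 a_1 = 26/3  ->  a_5 = 13/30
  x^4: 30 a_6 - 2 a_4 + 2 a_3 - 2 a_2 = 0  ->  30 a_6 = 2 a_4 - 2 a_3 + 2 a_2 = -3  ->  a_6 = -1/10
Truncated series: y(x) = 3 + 2 x - 3 x^2 - (4/3) x^3 + (1/6) x^4 + (13/30) x^5 - (1/10) x^6 + O(x^7).

a_0 = 3; a_1 = 2; a_2 = -3; a_3 = -4/3; a_4 = 1/6; a_5 = 13/30; a_6 = -1/10


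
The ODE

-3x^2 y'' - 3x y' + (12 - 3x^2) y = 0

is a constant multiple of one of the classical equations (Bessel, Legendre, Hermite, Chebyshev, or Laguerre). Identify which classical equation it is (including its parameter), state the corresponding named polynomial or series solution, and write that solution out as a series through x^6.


All three coefficients share the factor -3; dividing through by -3 gives  x^2 y'' + x y' + (x^2 - 4) y = 0.
This matches the Bessel equation x^2 y'' + x y' + (x^2 - nu^2) y = 0 with nu^2 = 4, so nu = 2; the solution bounded at x = 0 is J_2(x).
Frobenius at x = 0: indicial roots ±nu; for r = nu the recurrence k(k + 2nu) c_k = -c_{k-2} gives the standard series J_nu(x) = sum_{k>=0} (-1)^k / (k! (k+nu)!) (x/2)^(2k+nu). Evaluate the first 3 terms:
  k = 0: (-1)^0 / (0! * 2! * 2^2) x^2 = 1/(1*2*4) x^2 = (1/8) x^2
  k = 1: (-1)^1 / (1! * 3! * 2^4) x^4 = -1/(1*6*16) x^4 = (-1/96) x^4
  k = 2: (-1)^2 / (2! * 4! * 2^6) x^6 = 1/(2*24*64) x^6 = (1/3072) x^6
Hence J_2(x) = x^6/3072 - x^4/96 + x^2/8 + ....

J_2(x); series = x^6/3072 - x^4/96 + x^2/8


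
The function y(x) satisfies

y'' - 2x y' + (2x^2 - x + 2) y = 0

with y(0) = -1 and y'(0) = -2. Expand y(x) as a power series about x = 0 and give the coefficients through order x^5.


Ansatz: y(x) = sum_{n>=0} a_n x^n, so y'(x) = sum_{n>=1} n a_n x^(n-1) and y''(x) = sum_{n>=2} n(n-1) a_n x^(n-2).
Substitute into P(x) y'' + Q(x) y' + R(x) y = 0 with P(x) = 1, Q(x) = -2x, R(x) = 2x^2 - x + 2, and match powers of x.
Initial conditions: a_0 = -1, a_1 = -2.
Setting the coefficient of each power of x to zero and solving order by order (substituting the coefficients already found):
  x^0: 2 a_2 + 2 a_0 = 0  ->  2 a_2 = -2 a_0 = 2  ->  a_2 = 1
  x^1: 6 a_3 - a_0 = 0  ->  6 a_3 = a_0 = -1  ->  a_3 = -1/6
  x^2: 12 a_4 - 2 a_2 - a_1 + 2 a_0 = 0  ->  12 a_4 = 2 a_2 + a_1 - 2 a_0 = 2  ->  a_4 = 1/6
  x^3: 20 a_5 - 4 a_3 - a_2 + 2 a_1 = 0  ->  20 a_5 = 4 a_3 + a_2 - 2 a_1 = 13/3  ->  a_5 = 13/60
Truncated series: y(x) = -1 - 2 x + x^2 - (1/6) x^3 + (1/6) x^4 + (13/60) x^5 + O(x^6).

a_0 = -1; a_1 = -2; a_2 = 1; a_3 = -1/6; a_4 = 1/6; a_5 = 13/60


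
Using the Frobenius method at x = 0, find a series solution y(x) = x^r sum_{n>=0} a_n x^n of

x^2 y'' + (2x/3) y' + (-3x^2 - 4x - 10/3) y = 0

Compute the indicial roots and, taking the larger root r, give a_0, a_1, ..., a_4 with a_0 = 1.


Write in Frobenius form y'' + (p(x)/x) y' + (q(x)/x^2) y = 0:
  p(x) = 2/3,  q(x) = -3x^2 - 4x - 10/3.
Indicial equation: r(r-1) + (2/3) r + (-10/3) = 0 -> roots r_1 = 2, r_2 = -5/3.
Take r = r_1 = 2. Let y(x) = x^r sum_{n>=0} a_n x^n with a_0 = 1.
Substitute y = x^r sum a_n x^n and match x^{r+n}. The recurrence is
  D(n) a_n - 4 a_{n-1} - 3 a_{n-2} = 0,  where D(n) = (r+n)(r+n-1) + (2/3)(r+n) + (-10/3).
  a_n = [4 a_{n-1} + 3 a_{n-2}] / D(n).
Since the indicial polynomial factors as (r - r_1)(r - r_2), D(n) = (r_1 + n - r_1)(r_1 + n - r_2) = n(n + 11/3).
Evaluating step by step (a_0 = 1):
  n = 1: D(1) = 1(1 + 11/3) = 14/3; numerator = 4(1) = 4; a_1 = (4)/(14/3) = 6/7
  n = 2: D(2) = 2(2 + 11/3) = 34/3; numerator = 4(6/7) + 3(1) = 45/7; a_2 = (45/7)/(34/3) = 135/238
  n = 3: D(3) = 3(3 + 11/3) = 20; numerator = 4(135/238) + 3(6/7) = 576/119; a_3 = (576/119)/(20) = 144/595
  n = 4: D(4) = 4(4 + 11/3) = 92/3; numerator = 4(144/595) + 3(135/238) = 3177/1190; a_4 = (3177/1190)/(92/3) = 9531/109480

r = 2; a_0 = 1; a_1 = 6/7; a_2 = 135/238; a_3 = 144/595; a_4 = 9531/109480


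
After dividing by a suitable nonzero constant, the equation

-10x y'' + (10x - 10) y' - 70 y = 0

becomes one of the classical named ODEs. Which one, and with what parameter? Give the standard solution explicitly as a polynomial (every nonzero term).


All three coefficients share the factor -10; dividing through by -10 gives  x y'' + (1 - x) y' + 7 y = 0.
This matches the Laguerre equation x y'' + (1 - x) y' + n y = 0 with n = 7; the polynomial solution is L_7(x).
With y = sum_k a_k x^k, matching x^k gives (k+1)k a_{k+1} + (k+1) a_{k+1} - k a_k + n a_k = 0, i.e. (k+1)^2 a_{k+1} = (k - n) a_k = (k - 7) a_k. The right side vanishes at k = 7, so the series terminates at degree 7.
Standard normalization L_n(0) = 1 gives a_0 = 1. Work upward with a_{k+1} = (k - 7) a_k / (k+1)^2:
  a_1 = (0 - 7)(1) / 1^2 = -7/1 = -7
  a_2 = (1 - 7)(-7) / 2^2 = 42/4 = 21/2
  a_3 = (2 - 7)(21/2) / 3^2 = (-105/2)/9 = -35/6
  a_4 = (3 - 7)(-35/6) / 4^2 = (70/3)/16 = 35/24
  a_5 = (4 - 7)(35/24) / 5^2 = (-35/8)/25 = -7/40
  a_6 = (5 - 7)(-7/40) / 6^2 = (7/20)/36 = 7/720
  a_7 = (6 - 7)(7/720) / 7^2 = (-7/720)/49 = -1/5040
Hence L_7(x) = -x^7/5040 + 7 x^6/720 - 7 x^5/40 + 35 x^4/24 - 35 x^3/6 + 21 x^2/2 - 7 x + 1.

L_7(x); series = -x^7/5040 + 7 x^6/720 - 7 x^5/40 + 35 x^4/24 - 35 x^3/6 + 21 x^2/2 - 7 x + 1


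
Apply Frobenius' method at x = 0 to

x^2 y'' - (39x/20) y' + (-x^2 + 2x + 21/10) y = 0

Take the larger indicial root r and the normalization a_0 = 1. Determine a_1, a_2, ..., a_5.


Write in Frobenius form y'' + (p(x)/x) y' + (q(x)/x^2) y = 0:
  p(x) = -39/20,  q(x) = -x^2 + 2x + 21/10.
Indicial equation: r(r-1) + (-39/20) r + (21/10) = 0 -> roots r_1 = 7/4, r_2 = 6/5.
Take r = r_1 = 7/4. Let y(x) = x^r sum_{n>=0} a_n x^n with a_0 = 1.
Substitute y = x^r sum a_n x^n and match x^{r+n}. The recurrence is
  D(n) a_n + 2 a_{n-1} - 1 a_{n-2} = 0,  where D(n) = (r+n)(r+n-1) + (-39/20)(r+n) + (21/10).
  a_n = [-2 a_{n-1} + 1 a_{n-2}] / D(n).
Since the indicial polynomial factors as (r - r_1)(r - r_2), D(n) = (r_1 + n - r_1)(r_1 + n - r_2) = n(n + 11/20).
Evaluating step by step (a_0 = 1):
  n = 1: D(1) = 1(1 + 11/20) = 31/20; numerator = -2(1) = -2; a_1 = (-2)/(31/20) = -40/31
  n = 2: D(2) = 2(2 + 11/20) = 51/10; numerator = -2(-40/31) + 1(1) = 111/31; a_2 = (111/31)/(51/10) = 370/527
  n = 3: D(3) = 3(3 + 11/20) = 213/20; numerator = -2(370/527) + 1(-40/31) = -1420/527; a_3 = (-1420/527)/(213/20) = -400/1581
  n = 4: D(4) = 4(4 + 11/20) = 91/5; numerator = -2(-400/1581) + 1(370/527) = 1910/1581; a_4 = (1910/1581)/(91/5) = 9550/143871
  n = 5: D(5) = 5(5 + 11/20) = 111/4; numerator = -2(9550/143871) + 1(-400/1581) = -18500/47957; a_5 = (-18500/47957)/(111/4) = -2000/143871

r = 7/4; a_0 = 1; a_1 = -40/31; a_2 = 370/527; a_3 = -400/1581; a_4 = 9550/143871; a_5 = -2000/143871


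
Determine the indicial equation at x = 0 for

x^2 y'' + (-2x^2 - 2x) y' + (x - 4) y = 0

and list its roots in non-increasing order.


Divide by x^2 to reach normal form y'' + P_1(x) y' + P_2(x) y = 0 with P_1(x) = -2 - 2/x and P_2(x) = 1/x - 4/x^2.
x = 0 is a singular point because the y'-coefficient -2 - 2/x has a pole at x = 0 and the y-coefficient 1/x - 4/x^2 has a pole at x = 0.
It is a regular singular point because x P_1(x) = p(x) = -2x - 2 and x^2 P_2(x) = q(x) = x - 4 are polynomials, hence analytic at x = 0.
p(0) = -2,  q(0) = -4.
Indicial equation: r(r-1) + p(0) r + q(0) = 0, i.e. r^2 + (p(0) - 1) r + q(0) = 0, i.e. r^2 - 3 r - 4 = 0.
Discriminant: (-3)^2 - 4(-4) = 25, so r = (3 ± 5)/2.
Solving: r_1 = 4, r_2 = -1.

indicial: r^2 - 3 r - 4 = 0; roots r_1 = 4, r_2 = -1


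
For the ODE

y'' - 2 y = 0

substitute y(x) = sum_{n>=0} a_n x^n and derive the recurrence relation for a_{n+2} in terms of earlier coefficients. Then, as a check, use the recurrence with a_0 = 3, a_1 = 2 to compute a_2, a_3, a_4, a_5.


Substitute y = sum_n a_n x^n into y'' + (const) y = 0.
y''(x) = sum_{n>=0} (n+2)(n+1) a_{n+2} x^n.
The ODE becomes sum_n [(n+2)(n+1) a_{n+2} - 2 a_n] x^n = 0.
Setting each coefficient to zero gives the recurrence:
  (n+2)(n+1) a_{n+2} - 2 a_n = 0,
  a_{n+2} = 2 / ((n+1)(n+2)) a_n.

Check with a_0 = 3, a_1 = 2 (apply the recurrence for n = 0, 1, 2, 3): a_0 = 3, a_1 = 2, a_2 = 3, a_3 = 2/3, a_4 = 1/2, a_5 = 1/15.

a_{n+2} = 2/((n+1)(n+2)) * a_n; check: a_0 = 3, a_1 = 2, a_2 = 3, a_3 = 2/3, a_4 = 1/2, a_5 = 1/15


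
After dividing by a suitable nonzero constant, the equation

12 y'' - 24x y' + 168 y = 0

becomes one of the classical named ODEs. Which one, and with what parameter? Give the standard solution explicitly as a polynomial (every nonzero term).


All three coefficients share the factor 12; dividing through by 12 gives  y'' - 2x y' + 14 y = 0.
This matches the Hermite equation y'' - 2x y' + 2n y = 0 with 2n = 14, so n = 7; the polynomial solution is H_7(x).
With y = sum_k a_k x^k, matching x^k gives (k+2)(k+1) a_{k+2} = 2(k - n) a_k = 2(k - 7) a_k. The right side vanishes at k = 7, so the series with the parity of 7 terminates at degree 7.
Standard normalization: leading coefficient of H_n is 2^n, so a_7 = 2^7 = 128. Work downward with a_k = (k+1)(k+2) a_{k+2} / (2(k - n)):
  a_5 = (6)(7)(128) / (2(5 - 7)) = 5376/(-4) = -1344
  a_3 = (4)(5)(-1344) / (2(3 - 7)) = -26880/(-8) = 3360
  a_1 = (2)(3)(3360) / (2(1 - 7)) = 20160/(-12) = -1680
Hence H_7(x) = 128 x^7 - 1344 x^5 + 3360 x^3 - 1680 x.

H_7(x); series = 128 x^7 - 1344 x^5 + 3360 x^3 - 1680 x


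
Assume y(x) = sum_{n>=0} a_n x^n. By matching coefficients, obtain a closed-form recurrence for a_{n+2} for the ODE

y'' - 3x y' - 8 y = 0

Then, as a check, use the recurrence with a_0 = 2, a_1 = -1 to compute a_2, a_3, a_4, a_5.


Substitute y = sum_n a_n x^n.
y''(x) has coefficient (n+2)(n+1) a_{n+2} at x^n;
-3 x y'(x) has coefficient -3 n a_n at x^n (shift);
-8 y(x) has coefficient -8 a_n at x^n.
Matching x^n: (n+2)(n+1) a_{n+2} + (-3n - 8) a_n = 0.
Thus a_{n+2} = (3n + 8) / ((n+1)(n+2)) * a_n.

Check with a_0 = 2, a_1 = -1 (apply the recurrence for n = 0, 1, 2, 3): a_0 = 2, a_1 = -1, a_2 = 8, a_3 = -11/6, a_4 = 28/3, a_5 = -187/120.

a_(n+2) = (3n + 8) / ((n+1)(n+2)) * a_n; check: a_0 = 2, a_1 = -1, a_2 = 8, a_3 = -11/6, a_4 = 28/3, a_5 = -187/120


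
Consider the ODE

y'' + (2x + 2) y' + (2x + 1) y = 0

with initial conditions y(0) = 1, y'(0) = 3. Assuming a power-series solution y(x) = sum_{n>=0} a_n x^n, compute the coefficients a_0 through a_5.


Ansatz: y(x) = sum_{n>=0} a_n x^n, so y'(x) = sum_{n>=1} n a_n x^(n-1) and y''(x) = sum_{n>=2} n(n-1) a_n x^(n-2).
Substitute into P(x) y'' + Q(x) y' + R(x) y = 0 with P(x) = 1, Q(x) = 2x + 2, R(x) = 2x + 1, and match powers of x.
Initial conditions: a_0 = 1, a_1 = 3.
Setting the coefficient of each power of x to zero and solving order by order (substituting the coefficients already found):
  x^0: 2 a_2 + 2 a_1 + a_0 = 0  ->  2 a_2 = -2 a_1 - a_0 = -7  ->  a_2 = -7/2
  x^1: 6 a_3 + 4 a_2 + 3 a_1 + 2 a_0 = 0  ->  6 a_3 = -4 a_2 - 3 a_1 - 2 a_0 = 3  ->  a_3 = 1/2
  x^2: 12 a_4 + 6 a_3 + 5 a_2 + 2 a_1 = 0  ->  12 a_4 = -6 a_3 - 5 a_2 - 2 a_1 = 17/2  ->  a_4 = 17/24
  x^3: 20 a_5 + 8 a_4 + 7 a_3 + 2 a_2 = 0  ->  20 a_5 = -8 a_4 - 7 a_3 - 2 a_2 = -13/6  ->  a_5 = -13/120
Truncated series: y(x) = 1 + 3 x - (7/2) x^2 + (1/2) x^3 + (17/24) x^4 - (13/120) x^5 + O(x^6).

a_0 = 1; a_1 = 3; a_2 = -7/2; a_3 = 1/2; a_4 = 17/24; a_5 = -13/120


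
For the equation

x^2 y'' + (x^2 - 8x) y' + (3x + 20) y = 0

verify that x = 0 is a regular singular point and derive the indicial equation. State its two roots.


Divide by x^2 to reach normal form y'' + P_1(x) y' + P_2(x) y = 0 with P_1(x) = 1 - 8/x and P_2(x) = 3/x + 20/x^2.
x = 0 is a singular point because the y'-coefficient 1 - 8/x has a pole at x = 0 and the y-coefficient 3/x + 20/x^2 has a pole at x = 0.
It is a regular singular point because x P_1(x) = p(x) = x - 8 and x^2 P_2(x) = q(x) = 3x + 20 are polynomials, hence analytic at x = 0.
p(0) = -8,  q(0) = 20.
Indicial equation: r(r-1) + p(0) r + q(0) = 0, i.e. r^2 + (p(0) - 1) r + q(0) = 0, i.e. r^2 - 9 r + 20 = 0.
Discriminant: (-9)^2 - 4(20) = 1, so r = (9 ± 1)/2.
Solving: r_1 = 5, r_2 = 4.

indicial: r^2 - 9 r + 20 = 0; roots r_1 = 5, r_2 = 4


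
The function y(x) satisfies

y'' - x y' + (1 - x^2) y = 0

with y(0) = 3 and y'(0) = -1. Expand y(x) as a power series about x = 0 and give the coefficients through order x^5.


Ansatz: y(x) = sum_{n>=0} a_n x^n, so y'(x) = sum_{n>=1} n a_n x^(n-1) and y''(x) = sum_{n>=2} n(n-1) a_n x^(n-2).
Substitute into P(x) y'' + Q(x) y' + R(x) y = 0 with P(x) = 1, Q(x) = -x, R(x) = 1 - x^2, and match powers of x.
Initial conditions: a_0 = 3, a_1 = -1.
Setting the coefficient of each power of x to zero and solving order by order (substituting the coefficients already found):
  x^0: 2 a_2 + a_0 = 0  ->  2 a_2 = -a_0 = -3  ->  a_2 = -3/2
  x^1: 6 a_3 = 0  ->  a_3 = 0
  x^2: 12 a_4 - a_2 - a_0 = 0  ->  12 a_4 = a_2 + a_0 = 3/2  ->  a_4 = 1/8
  x^3: 20 a_5 - 2 a_3 - a_1 = 0  ->  20 a_5 = 2 a_3 + a_1 = -1  ->  a_5 = -1/20
Truncated series: y(x) = 3 - x - (3/2) x^2 + (1/8) x^4 - (1/20) x^5 + O(x^6).

a_0 = 3; a_1 = -1; a_2 = -3/2; a_3 = 0; a_4 = 1/8; a_5 = -1/20


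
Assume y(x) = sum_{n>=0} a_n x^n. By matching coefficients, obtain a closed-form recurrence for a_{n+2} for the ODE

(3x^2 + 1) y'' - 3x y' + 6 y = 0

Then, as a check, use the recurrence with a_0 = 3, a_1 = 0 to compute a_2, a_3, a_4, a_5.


Substitute y = sum_n a_n x^n.
(1 + 3 x^2) y'' contributes (n+2)(n+1) a_{n+2} + 3 n(n-1) a_n at x^n.
-3 x y'(x) contributes -3 n a_n at x^n.
6 y(x) contributes 6 a_n at x^n.
Matching x^n: (n+2)(n+1) a_{n+2} + (3 n(n-1) - 3 n + 6) a_n = 0.
Thus a_{n+2} = (-3 n(n-1) + 3 n - 6) / ((n+1)(n+2)) * a_n.

Check with a_0 = 3, a_1 = 0 (apply the recurrence for n = 0, 1, 2, 3): a_0 = 3, a_1 = 0, a_2 = -9, a_3 = 0, a_4 = 9/2, a_5 = 0.

a_(n+2) = (-3 n(n-1) + 3 n - 6) / ((n+1)(n+2)) * a_n; check: a_0 = 3, a_1 = 0, a_2 = -9, a_3 = 0, a_4 = 9/2, a_5 = 0


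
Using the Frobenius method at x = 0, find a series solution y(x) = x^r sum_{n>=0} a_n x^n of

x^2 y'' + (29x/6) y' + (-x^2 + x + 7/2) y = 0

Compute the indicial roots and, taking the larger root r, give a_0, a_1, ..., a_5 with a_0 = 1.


Write in Frobenius form y'' + (p(x)/x) y' + (q(x)/x^2) y = 0:
  p(x) = 29/6,  q(x) = -x^2 + x + 7/2.
Indicial equation: r(r-1) + (29/6) r + (7/2) = 0 -> roots r_1 = -3/2, r_2 = -7/3.
Take r = r_1 = -3/2. Let y(x) = x^r sum_{n>=0} a_n x^n with a_0 = 1.
Substitute y = x^r sum a_n x^n and match x^{r+n}. The recurrence is
  D(n) a_n + 1 a_{n-1} - 1 a_{n-2} = 0,  where D(n) = (r+n)(r+n-1) + (29/6)(r+n) + (7/2).
  a_n = [-1 a_{n-1} + 1 a_{n-2}] / D(n).
Since the indicial polynomial factors as (r - r_1)(r - r_2), D(n) = (r_1 + n - r_1)(r_1 + n - r_2) = n(n + 5/6).
Evaluating step by step (a_0 = 1):
  n = 1: D(1) = 1(1 + 5/6) = 11/6; numerator = -1(1) = -1; a_1 = (-1)/(11/6) = -6/11
  n = 2: D(2) = 2(2 + 5/6) = 17/3; numerator = -1(-6/11) + 1(1) = 17/11; a_2 = (17/11)/(17/3) = 3/11
  n = 3: D(3) = 3(3 + 5/6) = 23/2; numerator = -1(3/11) + 1(-6/11) = -9/11; a_3 = (-9/11)/(23/2) = -18/253
  n = 4: D(4) = 4(4 + 5/6) = 58/3; numerator = -1(-18/253) + 1(3/11) = 87/253; a_4 = (87/253)/(58/3) = 9/506
  n = 5: D(5) = 5(5 + 5/6) = 175/6; numerator = -1(9/506) + 1(-18/253) = -45/506; a_5 = (-45/506)/(175/6) = -27/8855

r = -3/2; a_0 = 1; a_1 = -6/11; a_2 = 3/11; a_3 = -18/253; a_4 = 9/506; a_5 = -27/8855


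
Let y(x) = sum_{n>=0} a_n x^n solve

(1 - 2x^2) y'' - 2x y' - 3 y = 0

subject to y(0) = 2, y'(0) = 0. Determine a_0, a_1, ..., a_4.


Ansatz: y(x) = sum_{n>=0} a_n x^n, so y'(x) = sum_{n>=1} n a_n x^(n-1) and y''(x) = sum_{n>=2} n(n-1) a_n x^(n-2).
Substitute into P(x) y'' + Q(x) y' + R(x) y = 0 with P(x) = 1 - 2x^2, Q(x) = -2x, R(x) = -3, and match powers of x.
Initial conditions: a_0 = 2, a_1 = 0.
Setting the coefficient of each power of x to zero and solving order by order (substituting the coefficients already found):
  x^0: 2 a_2 - 3 a_0 = 0  ->  2 a_2 = 3 a_0 = 6  ->  a_2 = 3
  x^1: 6 a_3 - 5 a_1 = 0  ->  6 a_3 = 5 a_1 = 0  ->  a_3 = 0
  x^2: 12 a_4 - 11 a_2 = 0  ->  12 a_4 = 11 a_2 = 33  ->  a_4 = 11/4
Truncated series: y(x) = 2 + 3 x^2 + (11/4) x^4 + O(x^5).

a_0 = 2; a_1 = 0; a_2 = 3; a_3 = 0; a_4 = 11/4


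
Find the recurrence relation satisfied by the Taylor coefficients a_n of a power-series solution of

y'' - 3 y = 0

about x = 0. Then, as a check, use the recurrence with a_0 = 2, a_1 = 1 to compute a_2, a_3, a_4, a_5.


Substitute y = sum_n a_n x^n into y'' + (const) y = 0.
y''(x) = sum_{n>=0} (n+2)(n+1) a_{n+2} x^n.
The ODE becomes sum_n [(n+2)(n+1) a_{n+2} - 3 a_n] x^n = 0.
Setting each coefficient to zero gives the recurrence:
  (n+2)(n+1) a_{n+2} - 3 a_n = 0,
  a_{n+2} = 3 / ((n+1)(n+2)) a_n.

Check with a_0 = 2, a_1 = 1 (apply the recurrence for n = 0, 1, 2, 3): a_0 = 2, a_1 = 1, a_2 = 3, a_3 = 1/2, a_4 = 3/4, a_5 = 3/40.

a_{n+2} = 3/((n+1)(n+2)) * a_n; check: a_0 = 2, a_1 = 1, a_2 = 3, a_3 = 1/2, a_4 = 3/4, a_5 = 3/40


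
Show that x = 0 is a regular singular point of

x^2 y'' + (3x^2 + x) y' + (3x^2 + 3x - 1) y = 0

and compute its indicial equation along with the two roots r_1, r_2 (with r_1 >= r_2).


Divide by x^2 to reach normal form y'' + P_1(x) y' + P_2(x) y = 0 with P_1(x) = 3 + 1/x and P_2(x) = 3 + 3/x - 1/x^2.
x = 0 is a singular point because the y'-coefficient 3 + 1/x has a pole at x = 0 and the y-coefficient 3 + 3/x - 1/x^2 has a pole at x = 0.
It is a regular singular point because x P_1(x) = p(x) = 3x + 1 and x^2 P_2(x) = q(x) = 3x^2 + 3x - 1 are polynomials, hence analytic at x = 0.
p(0) = 1,  q(0) = -1.
Indicial equation: r(r-1) + p(0) r + q(0) = 0, i.e. r^2 + (p(0) - 1) r + q(0) = 0, i.e. r^2 - 1 = 0.
Discriminant: (0)^2 - 4(-1) = 4, so r = (0 ± 2)/2.
Solving: r_1 = 1, r_2 = -1.

indicial: r^2 - 1 = 0; roots r_1 = 1, r_2 = -1


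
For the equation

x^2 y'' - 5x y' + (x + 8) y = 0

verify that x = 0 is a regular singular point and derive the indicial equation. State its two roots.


Divide by x^2 to reach normal form y'' + P_1(x) y' + P_2(x) y = 0 with P_1(x) = -5/x and P_2(x) = 1/x + 8/x^2.
x = 0 is a singular point because the y'-coefficient -5/x has a pole at x = 0 and the y-coefficient 1/x + 8/x^2 has a pole at x = 0.
It is a regular singular point because x P_1(x) = p(x) = -5 and x^2 P_2(x) = q(x) = x + 8 are polynomials, hence analytic at x = 0.
p(0) = -5,  q(0) = 8.
Indicial equation: r(r-1) + p(0) r + q(0) = 0, i.e. r^2 + (p(0) - 1) r + q(0) = 0, i.e. r^2 - 6 r + 8 = 0.
Discriminant: (-6)^2 - 4(8) = 4, so r = (6 ± 2)/2.
Solving: r_1 = 4, r_2 = 2.

indicial: r^2 - 6 r + 8 = 0; roots r_1 = 4, r_2 = 2


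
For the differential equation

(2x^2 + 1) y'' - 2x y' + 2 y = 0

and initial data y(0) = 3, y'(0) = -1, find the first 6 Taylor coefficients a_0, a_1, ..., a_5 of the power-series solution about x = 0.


Ansatz: y(x) = sum_{n>=0} a_n x^n, so y'(x) = sum_{n>=1} n a_n x^(n-1) and y''(x) = sum_{n>=2} n(n-1) a_n x^(n-2).
Substitute into P(x) y'' + Q(x) y' + R(x) y = 0 with P(x) = 2x^2 + 1, Q(x) = -2x, R(x) = 2, and match powers of x.
Initial conditions: a_0 = 3, a_1 = -1.
Setting the coefficient of each power of x to zero and solving order by order (substituting the coefficients already found):
  x^0: 2 a_2 + 2 a_0 = 0  ->  2 a_2 = -2 a_0 = -6  ->  a_2 = -3
  x^1: 6 a_3 = 0  ->  a_3 = 0
  x^2: 12 a_4 + 2 a_2 = 0  ->  12 a_4 = -2 a_2 = 6  ->  a_4 = 1/2
  x^3: 20 a_5 + 8 a_3 = 0  ->  20 a_5 = -8 a_3 = 0  ->  a_5 = 0
Truncated series: y(x) = 3 - x - 3 x^2 + (1/2) x^4 + O(x^6).

a_0 = 3; a_1 = -1; a_2 = -3; a_3 = 0; a_4 = 1/2; a_5 = 0


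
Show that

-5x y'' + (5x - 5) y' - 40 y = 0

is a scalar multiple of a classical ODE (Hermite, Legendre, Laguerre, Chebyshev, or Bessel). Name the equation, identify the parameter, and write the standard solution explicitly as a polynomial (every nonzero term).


All three coefficients share the factor -5; dividing through by -5 gives  x y'' + (1 - x) y' + 8 y = 0.
This matches the Laguerre equation x y'' + (1 - x) y' + n y = 0 with n = 8; the polynomial solution is L_8(x).
With y = sum_k a_k x^k, matching x^k gives (k+1)k a_{k+1} + (k+1) a_{k+1} - k a_k + n a_k = 0, i.e. (k+1)^2 a_{k+1} = (k - n) a_k = (k - 8) a_k. The right side vanishes at k = 8, so the series terminates at degree 8.
Standard normalization L_n(0) = 1 gives a_0 = 1. Work upward with a_{k+1} = (k - 8) a_k / (k+1)^2:
  a_1 = (0 - 8)(1) / 1^2 = -8/1 = -8
  a_2 = (1 - 8)(-8) / 2^2 = 56/4 = 14
  a_3 = (2 - 8)(14) / 3^2 = -84/9 = -28/3
  a_4 = (3 - 8)(-28/3) / 4^2 = (140/3)/16 = 35/12
  a_5 = (4 - 8)(35/12) / 5^2 = (-35/3)/25 = -7/15
  a_6 = (5 - 8)(-7/15) / 6^2 = (7/5)/36 = 7/180
  a_7 = (6 - 8)(7/180) / 7^2 = (-7/90)/49 = -1/630
  a_8 = (7 - 8)(-1/630) / 8^2 = (1/630)/64 = 1/40320
Hence L_8(x) = x^8/40320 - x^7/630 + 7 x^6/180 - 7 x^5/15 + 35 x^4/12 - 28 x^3/3 + 14 x^2 - 8 x + 1.

L_8(x); series = x^8/40320 - x^7/630 + 7 x^6/180 - 7 x^5/15 + 35 x^4/12 - 28 x^3/3 + 14 x^2 - 8 x + 1


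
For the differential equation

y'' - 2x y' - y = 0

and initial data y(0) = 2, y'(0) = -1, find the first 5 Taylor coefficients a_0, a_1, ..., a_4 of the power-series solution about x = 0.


Ansatz: y(x) = sum_{n>=0} a_n x^n, so y'(x) = sum_{n>=1} n a_n x^(n-1) and y''(x) = sum_{n>=2} n(n-1) a_n x^(n-2).
Substitute into P(x) y'' + Q(x) y' + R(x) y = 0 with P(x) = 1, Q(x) = -2x, R(x) = -1, and match powers of x.
Initial conditions: a_0 = 2, a_1 = -1.
Setting the coefficient of each power of x to zero and solving order by order (substituting the coefficients already found):
  x^0: 2 a_2 - a_0 = 0  ->  2 a_2 = a_0 = 2  ->  a_2 = 1
  x^1: 6 a_3 - 3 a_1 = 0  ->  6 a_3 = 3 a_1 = -3  ->  a_3 = -1/2
  x^2: 12 a_4 - 5 a_2 = 0  ->  12 a_4 = 5 a_2 = 5  ->  a_4 = 5/12
Truncated series: y(x) = 2 - x + x^2 - (1/2) x^3 + (5/12) x^4 + O(x^5).

a_0 = 2; a_1 = -1; a_2 = 1; a_3 = -1/2; a_4 = 5/12


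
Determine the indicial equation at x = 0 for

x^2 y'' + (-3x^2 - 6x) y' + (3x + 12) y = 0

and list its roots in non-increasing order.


Divide by x^2 to reach normal form y'' + P_1(x) y' + P_2(x) y = 0 with P_1(x) = -3 - 6/x and P_2(x) = 3/x + 12/x^2.
x = 0 is a singular point because the y'-coefficient -3 - 6/x has a pole at x = 0 and the y-coefficient 3/x + 12/x^2 has a pole at x = 0.
It is a regular singular point because x P_1(x) = p(x) = -3x - 6 and x^2 P_2(x) = q(x) = 3x + 12 are polynomials, hence analytic at x = 0.
p(0) = -6,  q(0) = 12.
Indicial equation: r(r-1) + p(0) r + q(0) = 0, i.e. r^2 + (p(0) - 1) r + q(0) = 0, i.e. r^2 - 7 r + 12 = 0.
Discriminant: (-7)^2 - 4(12) = 1, so r = (7 ± 1)/2.
Solving: r_1 = 4, r_2 = 3.

indicial: r^2 - 7 r + 12 = 0; roots r_1 = 4, r_2 = 3


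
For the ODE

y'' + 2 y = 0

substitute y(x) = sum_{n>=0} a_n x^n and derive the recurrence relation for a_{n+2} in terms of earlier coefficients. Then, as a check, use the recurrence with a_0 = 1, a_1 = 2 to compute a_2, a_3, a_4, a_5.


Substitute y = sum_n a_n x^n into y'' + (const) y = 0.
y''(x) = sum_{n>=0} (n+2)(n+1) a_{n+2} x^n.
The ODE becomes sum_n [(n+2)(n+1) a_{n+2} + 2 a_n] x^n = 0.
Setting each coefficient to zero gives the recurrence:
  (n+2)(n+1) a_{n+2} + 2 a_n = 0,
  a_{n+2} = -2 / ((n+1)(n+2)) a_n.

Check with a_0 = 1, a_1 = 2 (apply the recurrence for n = 0, 1, 2, 3): a_0 = 1, a_1 = 2, a_2 = -1, a_3 = -2/3, a_4 = 1/6, a_5 = 1/15.

a_{n+2} = -2/((n+1)(n+2)) * a_n; check: a_0 = 1, a_1 = 2, a_2 = -1, a_3 = -2/3, a_4 = 1/6, a_5 = 1/15


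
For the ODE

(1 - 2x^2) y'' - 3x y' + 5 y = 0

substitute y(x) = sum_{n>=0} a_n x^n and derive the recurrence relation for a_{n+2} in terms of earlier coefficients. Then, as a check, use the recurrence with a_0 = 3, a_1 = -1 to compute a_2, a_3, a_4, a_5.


Substitute y = sum_n a_n x^n.
(1 - 2 x^2) y'' contributes (n+2)(n+1) a_{n+2} - 2 n(n-1) a_n at x^n.
-3 x y'(x) contributes -3 n a_n at x^n.
5 y(x) contributes 5 a_n at x^n.
Matching x^n: (n+2)(n+1) a_{n+2} + (-2 n(n-1) - 3 n + 5) a_n = 0.
Thus a_{n+2} = (2 n(n-1) + 3 n - 5) / ((n+1)(n+2)) * a_n.

Check with a_0 = 3, a_1 = -1 (apply the recurrence for n = 0, 1, 2, 3): a_0 = 3, a_1 = -1, a_2 = -15/2, a_3 = 1/3, a_4 = -25/8, a_5 = 4/15.

a_(n+2) = (2 n(n-1) + 3 n - 5) / ((n+1)(n+2)) * a_n; check: a_0 = 3, a_1 = -1, a_2 = -15/2, a_3 = 1/3, a_4 = -25/8, a_5 = 4/15


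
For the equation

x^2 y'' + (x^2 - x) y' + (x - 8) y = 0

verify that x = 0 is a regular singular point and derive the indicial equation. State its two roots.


Divide by x^2 to reach normal form y'' + P_1(x) y' + P_2(x) y = 0 with P_1(x) = 1 - 1/x and P_2(x) = 1/x - 8/x^2.
x = 0 is a singular point because the y'-coefficient 1 - 1/x has a pole at x = 0 and the y-coefficient 1/x - 8/x^2 has a pole at x = 0.
It is a regular singular point because x P_1(x) = p(x) = x - 1 and x^2 P_2(x) = q(x) = x - 8 are polynomials, hence analytic at x = 0.
p(0) = -1,  q(0) = -8.
Indicial equation: r(r-1) + p(0) r + q(0) = 0, i.e. r^2 + (p(0) - 1) r + q(0) = 0, i.e. r^2 - 2 r - 8 = 0.
Discriminant: (-2)^2 - 4(-8) = 36, so r = (2 ± 6)/2.
Solving: r_1 = 4, r_2 = -2.

indicial: r^2 - 2 r - 8 = 0; roots r_1 = 4, r_2 = -2


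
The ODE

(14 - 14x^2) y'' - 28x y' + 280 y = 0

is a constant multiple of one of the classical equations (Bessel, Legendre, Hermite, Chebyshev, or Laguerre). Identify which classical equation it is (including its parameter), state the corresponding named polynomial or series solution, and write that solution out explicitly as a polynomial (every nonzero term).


All three coefficients share the factor 14; dividing through by 14 gives  (1 - x^2) y'' - 2x y' + 20 y = 0.
This matches the Legendre equation (1 - x^2) y'' - 2x y' + n(n+1) y = 0 (note the -2x y' term) with n(n+1) = 20, so n = 4; the polynomial solution is P_4(x).
With y = sum_k a_k x^k, matching x^k gives (k+2)(k+1) a_{k+2} = [k(k+1) - n(n+1)] a_k = (k - 4)(k + 5) a_k. The right side vanishes at k = 4, so the series with the parity of 4 terminates at degree 4.
Standard normalization (P_n(1) = 1): leading coefficient (2n)!/(2^n (n!)^2) = 40320/(16*576) = 35/8, so a_4 = 35/8. Work downward with a_k = (k+1)(k+2) a_{k+2} / ((k - 4)(k + 5)):
  a_2 = (3)(4)(35/8) / ((2 - 4)(2 + 5)) = (105/2)/(-14) = -15/4
  a_0 = (1)(2)(-15/4) / ((0 - 4)(0 + 5)) = (-15/2)/(-20) = 3/8
Hence P_4(x) = 35 x^4/8 - 15 x^2/4 + 3/8.

P_4(x); series = 35 x^4/8 - 15 x^2/4 + 3/8


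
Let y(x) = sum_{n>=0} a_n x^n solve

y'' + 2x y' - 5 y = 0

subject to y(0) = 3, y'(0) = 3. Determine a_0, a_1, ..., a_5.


Ansatz: y(x) = sum_{n>=0} a_n x^n, so y'(x) = sum_{n>=1} n a_n x^(n-1) and y''(x) = sum_{n>=2} n(n-1) a_n x^(n-2).
Substitute into P(x) y'' + Q(x) y' + R(x) y = 0 with P(x) = 1, Q(x) = 2x, R(x) = -5, and match powers of x.
Initial conditions: a_0 = 3, a_1 = 3.
Setting the coefficient of each power of x to zero and solving order by order (substituting the coefficients already found):
  x^0: 2 a_2 - 5 a_0 = 0  ->  2 a_2 = 5 a_0 = 15  ->  a_2 = 15/2
  x^1: 6 a_3 - 3 a_1 = 0  ->  6 a_3 = 3 a_1 = 9  ->  a_3 = 3/2
  x^2: 12 a_4 - a_2 = 0  ->  12 a_4 = a_2 = 15/2  ->  a_4 = 5/8
  x^3: 20 a_5 + a_3 = 0  ->  20 a_5 = -a_3 = -3/2  ->  a_5 = -3/40
Truncated series: y(x) = 3 + 3 x + (15/2) x^2 + (3/2) x^3 + (5/8) x^4 - (3/40) x^5 + O(x^6).

a_0 = 3; a_1 = 3; a_2 = 15/2; a_3 = 3/2; a_4 = 5/8; a_5 = -3/40
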